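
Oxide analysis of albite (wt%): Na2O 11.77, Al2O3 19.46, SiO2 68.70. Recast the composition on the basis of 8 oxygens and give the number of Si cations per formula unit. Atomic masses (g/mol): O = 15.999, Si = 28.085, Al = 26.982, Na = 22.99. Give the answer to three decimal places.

Na2O: 11.77/61.979 = 0.18990 mol → 0.37980 mol Na, 0.18990 mol O.
Al2O3: 19.46/101.961 = 0.19086 mol → 0.38172 mol Al, 0.57258 mol O.
SiO2: 68.70/60.083 = 1.14342 mol → 1.14342 mol Si, 2.28684 mol O.
Total oxygen = 3.04932 mol. Normalization factor = 8/3.04932 = 2.62354.
Si per 8 O = 1.14342 × 2.62354 = 3.000.

3.000 Si apfu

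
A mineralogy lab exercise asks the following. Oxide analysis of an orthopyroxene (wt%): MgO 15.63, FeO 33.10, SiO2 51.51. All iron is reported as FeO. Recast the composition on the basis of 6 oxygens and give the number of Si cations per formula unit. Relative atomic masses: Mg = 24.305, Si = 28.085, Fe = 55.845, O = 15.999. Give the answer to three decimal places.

2.007 Si apfu

15.63 wt% MgO ÷ 40.304 g/mol = 0.38780 mol, giving 0.38780 Mg and 0.38780 O.
33.10 wt% FeO ÷ 71.844 g/mol = 0.46072 mol, giving 0.46072 Fe and 0.46072 O.
51.51 wt% SiO2 ÷ 60.083 g/mol = 0.85731 mol, giving 0.85731 Si and 1.71462 O.
Oxygen sums to 2.56314; scaling by 6/2.56314 = 2.34088 puts the formula on 6 O.
Si: 0.85731 × 2.34088 = 2.007 atoms per formula unit.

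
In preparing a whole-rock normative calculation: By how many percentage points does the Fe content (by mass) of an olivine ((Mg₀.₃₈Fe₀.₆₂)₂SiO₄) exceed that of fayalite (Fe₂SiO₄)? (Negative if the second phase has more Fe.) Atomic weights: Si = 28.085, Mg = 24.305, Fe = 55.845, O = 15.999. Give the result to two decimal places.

-16.30 percentage points

Fe in (Mg₀.₃₈Fe₀.₆₂)₂SiO₄: molar mass 179.801 g/mol; 1.24×55.845 = 69.248 g → 38.51 wt%.
Fe in Fe₂SiO₄: molar mass 203.771 g/mol; 2×55.845 = 111.690 g → 54.81 wt%.
Difference = 38.51 − 54.81 = -16.30 percentage points.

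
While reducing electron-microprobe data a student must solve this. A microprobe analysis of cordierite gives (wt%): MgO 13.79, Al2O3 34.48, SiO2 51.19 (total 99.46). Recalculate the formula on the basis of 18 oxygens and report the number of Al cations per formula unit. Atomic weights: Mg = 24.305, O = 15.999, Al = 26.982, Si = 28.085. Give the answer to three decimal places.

3.978 Al apfu

13.79 wt% MgO ÷ 40.304 g/mol = 0.34215 mol, giving 0.34215 Mg and 0.34215 O.
34.48 wt% Al2O3 ÷ 101.961 g/mol = 0.33817 mol, giving 0.67634 Al and 1.01451 O.
51.19 wt% SiO2 ÷ 60.083 g/mol = 0.85199 mol, giving 0.85199 Si and 1.70398 O.
Oxygen sums to 3.06064; scaling by 18/3.06064 = 5.88112 puts the formula on 18 O.
Al: 0.67634 × 5.88112 = 3.978 atoms per formula unit.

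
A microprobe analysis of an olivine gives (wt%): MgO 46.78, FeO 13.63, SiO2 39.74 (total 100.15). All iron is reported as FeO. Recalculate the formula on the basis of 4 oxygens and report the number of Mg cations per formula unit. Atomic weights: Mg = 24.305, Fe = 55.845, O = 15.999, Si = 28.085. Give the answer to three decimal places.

46.78 wt% MgO ÷ 40.304 g/mol = 1.16068 mol, giving 1.16068 Mg and 1.16068 O.
13.63 wt% FeO ÷ 71.844 g/mol = 0.18972 mol, giving 0.18972 Fe and 0.18972 O.
39.74 wt% SiO2 ÷ 60.083 g/mol = 0.66142 mol, giving 0.66142 Si and 1.32284 O.
Oxygen sums to 2.67324; scaling by 4/2.67324 = 1.49631 puts the formula on 4 O.
Mg: 1.16068 × 1.49631 = 1.737 atoms per formula unit.

1.737 Mg apfu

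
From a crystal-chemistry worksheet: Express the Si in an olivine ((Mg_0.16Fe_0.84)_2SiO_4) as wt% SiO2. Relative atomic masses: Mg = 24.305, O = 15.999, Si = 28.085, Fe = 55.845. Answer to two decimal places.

31.02 wt%

Molar mass of (Mg_0.16Fe_0.84)_2SiO_4 = 0.32*24.305 + 1.68*55.845 + 1*28.085 + 4*15.999 = 193.678 g/mol.
Each formula unit contains 1 Si, equivalent to 1/1 = 1.0000 mol SiO2.
M(SiO2) = 1×28.085 + 2×15.999 = 60.083 g/mol.
Mass of SiO2 per formula unit = 1.0000 × 60.083 = 60.083 g.
SiO2 wt% = 60.083 / 193.678 × 100 = 31.02%.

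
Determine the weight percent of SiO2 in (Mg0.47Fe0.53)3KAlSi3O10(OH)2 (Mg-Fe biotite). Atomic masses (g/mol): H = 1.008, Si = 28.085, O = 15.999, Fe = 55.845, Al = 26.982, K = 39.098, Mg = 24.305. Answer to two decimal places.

Molar mass of (Mg0.47Fe0.53)3KAlSi3O10(OH)2 = 1.41·24.305 + 1.59·55.845 + 1·39.098 + 1·26.982 + 3·28.085 + 12·15.999 + 2·1.008 = 467.403 g/mol.
Each formula unit contains 3 Si, equivalent to 3/1 = 3.0000 mol SiO2.
M(SiO2) = 1×28.085 + 2×15.999 = 60.083 g/mol.
Mass of SiO2 per formula unit = 3.0000 × 60.083 = 180.249 g.
SiO2 wt% = 180.249 / 467.403 × 100 = 38.56%.

38.56 wt%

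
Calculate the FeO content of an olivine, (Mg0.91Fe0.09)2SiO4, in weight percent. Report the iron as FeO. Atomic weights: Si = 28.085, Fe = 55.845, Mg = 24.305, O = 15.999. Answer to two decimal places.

8.84 wt%

Formula mass = 146.368 g/mol.
0.18 Fe → 0.1800 mol FeO per formula unit; M(FeO) = 71.844, so FeO mass = 12.932 g.
12.932/146.368 × 100 = 8.84 wt%.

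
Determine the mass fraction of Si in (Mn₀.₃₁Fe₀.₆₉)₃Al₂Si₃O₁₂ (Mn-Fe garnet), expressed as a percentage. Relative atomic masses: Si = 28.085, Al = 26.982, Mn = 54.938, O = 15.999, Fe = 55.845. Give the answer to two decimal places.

M((Mn₀.₃₁Fe₀.₆₉)₃Al₂Si₃O₁₂) = 496.898 g/mol.
Si contributes 3 × 28.085 = 84.255 g per mole.
84.255/496.898 = 0.1696 → 16.96%.

16.96 weight percent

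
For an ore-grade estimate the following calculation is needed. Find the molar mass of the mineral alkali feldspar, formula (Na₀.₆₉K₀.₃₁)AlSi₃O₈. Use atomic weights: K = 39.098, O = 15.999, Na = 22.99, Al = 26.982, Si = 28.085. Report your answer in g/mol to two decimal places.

M = 0.69×22.99 + 0.31×39.098 + 1×26.982 + 3×28.085 + 8×15.999

267.21 g/mol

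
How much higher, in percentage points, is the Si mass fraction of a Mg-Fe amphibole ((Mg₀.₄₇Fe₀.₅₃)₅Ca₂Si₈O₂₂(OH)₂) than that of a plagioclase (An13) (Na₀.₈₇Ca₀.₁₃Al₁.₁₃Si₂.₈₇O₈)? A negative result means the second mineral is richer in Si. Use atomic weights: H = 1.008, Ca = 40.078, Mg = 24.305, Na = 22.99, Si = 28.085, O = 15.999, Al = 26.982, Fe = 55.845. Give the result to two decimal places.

Si in (Mg₀.₄₇Fe₀.₅₃)₅Ca₂Si₈O₂₂(OH)₂: molar mass 895.934 g/mol; 8×28.085 = 224.680 g → 25.08 wt%.
Si in Na₀.₈₇Ca₀.₁₃Al₁.₁₃Si₂.₈₇O₈: molar mass 264.297 g/mol; 2.87×28.085 = 80.604 g → 30.50 wt%.
Difference = 25.08 − 30.50 = -5.42 percentage points.

-5.42 percentage points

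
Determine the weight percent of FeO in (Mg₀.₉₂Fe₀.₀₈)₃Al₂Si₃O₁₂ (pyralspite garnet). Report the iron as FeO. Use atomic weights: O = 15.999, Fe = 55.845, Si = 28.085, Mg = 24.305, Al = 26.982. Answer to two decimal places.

Molar mass of (Mg₀.₉₂Fe₀.₀₈)₃Al₂Si₃O₁₂ = 2.76*24.305 + 0.24*55.845 + 2*26.982 + 3*28.085 + 12*15.999 = 410.692 g/mol.
Each formula unit contains 0.24 Fe, equivalent to 0.24/1 = 0.2400 mol FeO.
M(FeO) = 1×55.845 + 1×15.999 = 71.844 g/mol.
Mass of FeO per formula unit = 0.2400 × 71.844 = 17.243 g.
FeO wt% = 17.243 / 410.692 × 100 = 4.20%.

4.20 wt%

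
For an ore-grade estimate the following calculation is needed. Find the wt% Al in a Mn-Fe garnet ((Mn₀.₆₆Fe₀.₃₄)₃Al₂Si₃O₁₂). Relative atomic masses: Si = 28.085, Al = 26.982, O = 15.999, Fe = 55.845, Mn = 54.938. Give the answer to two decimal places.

10.88 wt%

Molar mass of (Mn₀.₆₆Fe₀.₃₄)₃Al₂Si₃O₁₂: 1.98·54.938 + 1.02·55.845 + 2·26.982 + 3·28.085 + 12·15.999 = 495.946 g/mol.
Mass of Al per formula unit: 2 × 26.982 = 53.964 g.
Weight fraction Al = 53.964 / 495.946 = 0.1088.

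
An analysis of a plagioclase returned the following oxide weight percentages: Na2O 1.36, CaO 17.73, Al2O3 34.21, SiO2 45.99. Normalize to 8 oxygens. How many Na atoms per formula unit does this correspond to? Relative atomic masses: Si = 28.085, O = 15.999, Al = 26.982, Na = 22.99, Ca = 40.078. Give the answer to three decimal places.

0.122 Na apfu

Na2O (M=61.979): mol = 0.02194; Na = 0.04388, O = 0.02194.
CaO (M=56.077): mol = 0.31617; Ca = 0.31617, O = 0.31617.
Al2O3 (M=101.961): mol = 0.33552; Al = 0.67104, O = 1.00656.
SiO2 (M=60.083): mol = 0.76544; Si = 0.76544, O = 1.53088.
ΣO = 2.87555; factor = 8/ΣO = 2.78208.
Na apfu = 0.04388 × 2.78208 = 0.122.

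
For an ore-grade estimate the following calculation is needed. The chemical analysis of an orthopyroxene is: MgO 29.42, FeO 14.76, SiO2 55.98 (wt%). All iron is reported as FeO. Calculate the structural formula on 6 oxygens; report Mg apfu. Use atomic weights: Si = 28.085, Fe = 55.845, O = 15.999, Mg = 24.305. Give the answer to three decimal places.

29.42 wt% MgO ÷ 40.304 g/mol = 0.72995 mol, giving 0.72995 Mg and 0.72995 O.
14.76 wt% FeO ÷ 71.844 g/mol = 0.20545 mol, giving 0.20545 Fe and 0.20545 O.
55.98 wt% SiO2 ÷ 60.083 g/mol = 0.93171 mol, giving 0.93171 Si and 1.86342 O.
Oxygen sums to 2.79882; scaling by 6/2.79882 = 2.14376 puts the formula on 6 O.
Mg: 0.72995 × 2.14376 = 1.565 atoms per formula unit.

1.565 Mg apfu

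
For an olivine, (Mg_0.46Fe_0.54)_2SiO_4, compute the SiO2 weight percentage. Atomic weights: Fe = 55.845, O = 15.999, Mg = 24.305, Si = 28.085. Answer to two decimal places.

Formula mass = 174.754 g/mol.
1 Si → 1.0000 mol SiO2 per formula unit; M(SiO2) = 60.083, so SiO2 mass = 60.083 g.
60.083/174.754 × 100 = 34.38 wt%.

34.38 wt%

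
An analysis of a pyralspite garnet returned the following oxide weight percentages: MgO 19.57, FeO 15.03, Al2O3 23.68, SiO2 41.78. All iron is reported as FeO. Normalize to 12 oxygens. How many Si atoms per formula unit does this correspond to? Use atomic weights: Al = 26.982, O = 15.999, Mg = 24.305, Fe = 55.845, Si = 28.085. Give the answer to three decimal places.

2.999 Si apfu

MgO: 19.57/40.304 = 0.48556 mol → 0.48556 mol Mg, 0.48556 mol O.
FeO: 15.03/71.844 = 0.20920 mol → 0.20920 mol Fe, 0.20920 mol O.
Al2O3: 23.68/101.961 = 0.23225 mol → 0.46450 mol Al, 0.69675 mol O.
SiO2: 41.78/60.083 = 0.69537 mol → 0.69537 mol Si, 1.39074 mol O.
Total oxygen = 2.78225 mol. Normalization factor = 12/2.78225 = 4.31306.
Si per 12 O = 0.69537 × 4.31306 = 2.999.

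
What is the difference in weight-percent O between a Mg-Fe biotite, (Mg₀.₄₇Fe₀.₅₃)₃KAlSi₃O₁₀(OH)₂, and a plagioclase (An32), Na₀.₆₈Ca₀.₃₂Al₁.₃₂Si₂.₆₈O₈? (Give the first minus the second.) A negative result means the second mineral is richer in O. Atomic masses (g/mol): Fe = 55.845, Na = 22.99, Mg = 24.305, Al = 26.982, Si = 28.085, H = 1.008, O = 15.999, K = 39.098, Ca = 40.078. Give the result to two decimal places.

First mineral: 191.988 g O in 467.403 g formula = 41.08 wt% O.
Second mineral: 127.992 g O in 267.334 g formula = 47.88 wt% O.
41.08% − 47.88% gives a difference of -6.80 percentage points.

-6.80 percentage points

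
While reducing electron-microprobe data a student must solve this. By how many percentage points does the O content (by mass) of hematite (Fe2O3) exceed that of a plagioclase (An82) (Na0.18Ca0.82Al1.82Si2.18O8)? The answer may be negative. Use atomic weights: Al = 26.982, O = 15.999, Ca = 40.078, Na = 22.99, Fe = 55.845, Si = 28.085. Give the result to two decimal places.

-16.43 percentage points

O in Fe2O3: molar mass 159.687 g/mol; 3×15.999 = 47.997 g → 30.06 wt%.
O in Na0.18Ca0.82Al1.82Si2.18O8: molar mass 275.327 g/mol; 8×15.999 = 127.992 g → 46.49 wt%.
Difference = 30.06 − 46.49 = -16.43 percentage points.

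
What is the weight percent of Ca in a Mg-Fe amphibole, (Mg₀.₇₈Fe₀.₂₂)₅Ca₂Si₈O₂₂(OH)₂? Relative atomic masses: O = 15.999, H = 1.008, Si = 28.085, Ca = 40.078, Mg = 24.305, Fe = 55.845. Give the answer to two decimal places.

Formula mass = 3.90·24.305 + 1.10·55.845 + 2·40.078 + 8·28.085 + 24·15.999 + 2·1.008 = 847.047 g/mol, of which 80.156 g is Ca.
So Ca makes up 80.156/847.047 = 0.0946 of the mass, i.e. 9.46%.

9.46 wt%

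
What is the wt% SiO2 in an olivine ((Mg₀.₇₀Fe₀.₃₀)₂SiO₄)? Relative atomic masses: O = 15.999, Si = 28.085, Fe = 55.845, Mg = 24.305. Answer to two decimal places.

37.64 wt%

Formula mass = 159.615 g/mol.
1 Si → 1.0000 mol SiO2 per formula unit; M(SiO2) = 60.083, so SiO2 mass = 60.083 g.
60.083/159.615 × 100 = 37.64 wt%.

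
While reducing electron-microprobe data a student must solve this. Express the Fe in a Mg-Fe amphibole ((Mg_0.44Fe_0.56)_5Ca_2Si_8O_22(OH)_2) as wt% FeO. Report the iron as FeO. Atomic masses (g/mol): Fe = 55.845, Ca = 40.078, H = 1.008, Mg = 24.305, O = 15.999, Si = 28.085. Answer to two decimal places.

M((Mg_0.44Fe_0.56)_5Ca_2Si_8O_22(OH)_2) = 900.665 g/mol; M(FeO) = 71.844 g/mol.
Moles FeO per formula unit = 2.80 Fe ÷ 1 = 2.8000.
FeO fraction = (2.8000 × 71.844) / 900.665 = 201.163/900.665 = 0.2233.

22.33 wt%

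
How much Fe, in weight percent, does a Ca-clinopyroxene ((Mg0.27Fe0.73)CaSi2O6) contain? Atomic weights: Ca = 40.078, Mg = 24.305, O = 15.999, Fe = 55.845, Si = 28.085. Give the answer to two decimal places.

Formula mass = 0.27×24.305 + 0.73×55.845 + 1×40.078 + 2×28.085 + 6×15.999 = 239.571 g/mol, of which 40.767 g is Fe.
So Fe makes up 40.767/239.571 = 0.1702 of the mass, i.e. 17.02%.

17.02 weight percent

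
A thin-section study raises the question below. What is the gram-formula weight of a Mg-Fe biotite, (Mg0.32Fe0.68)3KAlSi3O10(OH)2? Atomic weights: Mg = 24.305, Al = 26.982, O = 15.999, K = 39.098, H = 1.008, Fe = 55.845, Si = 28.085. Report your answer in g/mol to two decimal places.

481.60 g/mol

Mg: 0.96 × 24.305 = 23.3328
Fe: 2.04 × 55.845 = 113.9238
K: 1 × 39.098 = 39.0980
Al: 1 × 26.982 = 26.9820
Si: 3 × 28.085 = 84.2550
O: 12 × 15.999 = 191.9880
H: 2 × 1.008 = 2.0160
Summing the contributions gives the formula mass.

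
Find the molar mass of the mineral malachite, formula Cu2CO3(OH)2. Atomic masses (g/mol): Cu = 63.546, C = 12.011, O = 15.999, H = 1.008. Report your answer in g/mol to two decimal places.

The formula mass is the sum 2*63.546 + 1*12.011 + 5*15.999 + 2*1.008.

221.11 g/mol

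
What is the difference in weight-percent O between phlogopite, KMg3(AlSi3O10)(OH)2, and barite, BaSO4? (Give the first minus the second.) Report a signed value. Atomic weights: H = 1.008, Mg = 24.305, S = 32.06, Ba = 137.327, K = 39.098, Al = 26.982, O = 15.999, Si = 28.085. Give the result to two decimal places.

18.59 percentage points

M(KMg3(AlSi3O10)(OH)2) = 417.254 g/mol, so wt% O = 191.988/417.254 × 100 = 46.01%.
M(BaSO4) = 233.383 g/mol, so wt% O = 63.996/233.383 × 100 = 27.42%.
46.01 − 27.42 = 18.59 pp.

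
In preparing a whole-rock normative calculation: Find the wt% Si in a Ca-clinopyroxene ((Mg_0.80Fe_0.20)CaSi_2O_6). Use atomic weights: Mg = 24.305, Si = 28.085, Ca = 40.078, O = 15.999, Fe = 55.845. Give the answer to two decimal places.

25.20 weight percent

Formula mass = 0.80×24.305 + 0.20×55.845 + 1×40.078 + 2×28.085 + 6×15.999 = 222.855 g/mol, of which 56.170 g is Si.
So Si makes up 56.170/222.855 = 0.2520 of the mass, i.e. 25.20%.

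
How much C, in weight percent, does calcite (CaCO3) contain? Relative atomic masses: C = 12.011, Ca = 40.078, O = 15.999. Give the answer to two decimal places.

Molar mass of CaCO3: 1×40.078 + 1×12.011 + 3×15.999 = 100.086 g/mol.
Mass of C per formula unit: 1 × 12.011 = 12.011 g.
Weight fraction C = 12.011 / 100.086 = 0.1200.

12.00 weight percent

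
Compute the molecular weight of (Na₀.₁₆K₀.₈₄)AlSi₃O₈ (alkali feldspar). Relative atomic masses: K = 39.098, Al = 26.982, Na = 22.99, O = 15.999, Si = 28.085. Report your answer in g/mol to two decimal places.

275.75 g/mol

Na: 0.16 × 22.99 = 3.6784
K: 0.84 × 39.098 = 32.8423
Al: 1 × 26.982 = 26.9820
Si: 3 × 28.085 = 84.2550
O: 8 × 15.999 = 127.9920
Summing the contributions gives the formula mass.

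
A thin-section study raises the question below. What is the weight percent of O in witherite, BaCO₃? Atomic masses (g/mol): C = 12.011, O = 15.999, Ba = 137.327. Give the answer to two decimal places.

Formula mass = 1·137.327 + 1·12.011 + 3·15.999 = 197.335 g/mol, of which 47.997 g is O.
So O makes up 47.997/197.335 = 0.2432 of the mass, i.e. 24.32%.

24.32 mass %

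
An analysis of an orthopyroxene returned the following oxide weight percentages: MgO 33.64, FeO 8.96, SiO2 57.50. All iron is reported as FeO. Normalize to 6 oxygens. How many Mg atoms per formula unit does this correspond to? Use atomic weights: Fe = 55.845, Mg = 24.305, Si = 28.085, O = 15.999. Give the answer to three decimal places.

33.64 wt% MgO ÷ 40.304 g/mol = 0.83466 mol, giving 0.83466 Mg and 0.83466 O.
8.96 wt% FeO ÷ 71.844 g/mol = 0.12471 mol, giving 0.12471 Fe and 0.12471 O.
57.50 wt% SiO2 ÷ 60.083 g/mol = 0.95701 mol, giving 0.95701 Si and 1.91402 O.
Oxygen sums to 2.87339; scaling by 6/2.87339 = 2.08813 puts the formula on 6 O.
Mg: 0.83466 × 2.08813 = 1.743 atoms per formula unit.

1.743 Mg apfu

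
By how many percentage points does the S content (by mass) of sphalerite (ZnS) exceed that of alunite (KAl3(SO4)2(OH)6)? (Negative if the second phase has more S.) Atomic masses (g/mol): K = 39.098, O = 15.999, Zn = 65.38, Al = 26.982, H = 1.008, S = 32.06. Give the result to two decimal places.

17.42 percentage points

S in ZnS: molar mass 97.440 g/mol; 1×32.06 = 32.060 g → 32.90 wt%.
S in KAl3(SO4)2(OH)6: molar mass 414.198 g/mol; 2×32.06 = 64.120 g → 15.48 wt%.
Difference = 32.90 − 15.48 = 17.42 percentage points.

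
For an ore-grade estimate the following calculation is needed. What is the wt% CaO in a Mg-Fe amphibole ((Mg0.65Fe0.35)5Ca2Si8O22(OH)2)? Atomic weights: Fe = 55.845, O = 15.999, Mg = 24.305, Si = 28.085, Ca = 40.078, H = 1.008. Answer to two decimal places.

Formula mass = 867.548 g/mol.
2 Ca → 2.0000 mol CaO per formula unit; M(CaO) = 56.077, so CaO mass = 112.154 g.
112.154/867.548 × 100 = 12.93 wt%.

12.93 wt%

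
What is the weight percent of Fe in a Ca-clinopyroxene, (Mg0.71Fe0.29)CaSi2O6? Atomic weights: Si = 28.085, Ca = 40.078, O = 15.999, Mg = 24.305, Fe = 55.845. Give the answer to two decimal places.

7.18 wt%

Molar mass of (Mg0.71Fe0.29)CaSi2O6: 0.71·24.305 + 0.29·55.845 + 1·40.078 + 2·28.085 + 6·15.999 = 225.694 g/mol.
Mass of Fe per formula unit: 0.29 × 55.845 = 16.195 g.
Weight fraction Fe = 16.195 / 225.694 = 0.0718.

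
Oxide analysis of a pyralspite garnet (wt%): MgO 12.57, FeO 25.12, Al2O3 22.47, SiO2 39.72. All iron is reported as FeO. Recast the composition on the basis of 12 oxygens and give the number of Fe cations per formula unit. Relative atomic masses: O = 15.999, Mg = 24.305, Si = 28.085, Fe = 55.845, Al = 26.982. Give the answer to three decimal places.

12.57 wt% MgO ÷ 40.304 g/mol = 0.31188 mol, giving 0.31188 Mg and 0.31188 O.
25.12 wt% FeO ÷ 71.844 g/mol = 0.34965 mol, giving 0.34965 Fe and 0.34965 O.
22.47 wt% Al2O3 ÷ 101.961 g/mol = 0.22038 mol, giving 0.44076 Al and 0.66114 O.
39.72 wt% SiO2 ÷ 60.083 g/mol = 0.66109 mol, giving 0.66109 Si and 1.32218 O.
Oxygen sums to 2.64485; scaling by 12/2.64485 = 4.53712 puts the formula on 12 O.
Fe: 0.34965 × 4.53712 = 1.586 atoms per formula unit.

1.586 Fe apfu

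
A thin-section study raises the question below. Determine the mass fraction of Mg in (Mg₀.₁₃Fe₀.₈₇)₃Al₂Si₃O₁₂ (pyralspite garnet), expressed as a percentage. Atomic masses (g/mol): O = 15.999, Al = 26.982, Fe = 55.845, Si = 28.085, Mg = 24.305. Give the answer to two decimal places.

M((Mg₀.₁₃Fe₀.₈₇)₃Al₂Si₃O₁₂) = 485.441 g/mol.
Mg contributes 0.39 × 24.305 = 9.479 g per mole.
9.479/485.441 = 0.0195 → 1.95%.

1.95 weight percent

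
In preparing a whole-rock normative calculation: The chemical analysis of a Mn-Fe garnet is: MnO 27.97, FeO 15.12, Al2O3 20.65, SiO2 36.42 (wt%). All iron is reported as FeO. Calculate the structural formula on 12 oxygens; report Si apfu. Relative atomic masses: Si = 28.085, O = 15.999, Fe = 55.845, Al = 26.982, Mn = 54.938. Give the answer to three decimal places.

3.000 Si apfu

MnO (M=70.937): mol = 0.39429; Mn = 0.39429, O = 0.39429.
FeO (M=71.844): mol = 0.21046; Fe = 0.21046, O = 0.21046.
Al2O3 (M=101.961): mol = 0.20253; Al = 0.40506, O = 0.60759.
SiO2 (M=60.083): mol = 0.60616; Si = 0.60616, O = 1.21232.
ΣO = 2.42466; factor = 12/ΣO = 4.94915.
Si apfu = 0.60616 × 4.94915 = 3.000.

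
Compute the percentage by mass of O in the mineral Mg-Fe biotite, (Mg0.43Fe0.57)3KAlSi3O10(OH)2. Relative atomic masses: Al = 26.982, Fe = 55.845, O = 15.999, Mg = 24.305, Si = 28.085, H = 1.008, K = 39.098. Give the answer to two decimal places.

Molar mass of (Mg0.43Fe0.57)3KAlSi3O10(OH)2: 1.29·24.305 + 1.71·55.845 + 1·39.098 + 1·26.982 + 3·28.085 + 12·15.999 + 2·1.008 = 471.187 g/mol.
Mass of O per formula unit: 12 × 15.999 = 191.988 g.
Weight fraction O = 191.988 / 471.187 = 0.4075.

40.75 mass %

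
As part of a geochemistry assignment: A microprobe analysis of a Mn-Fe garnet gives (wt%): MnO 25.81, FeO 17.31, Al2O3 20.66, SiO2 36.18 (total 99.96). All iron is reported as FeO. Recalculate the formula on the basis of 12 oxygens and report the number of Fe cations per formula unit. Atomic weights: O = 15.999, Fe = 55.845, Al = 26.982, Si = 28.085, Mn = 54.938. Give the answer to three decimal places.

25.81 wt% MnO ÷ 70.937 g/mol = 0.36384 mol, giving 0.36384 Mn and 0.36384 O.
17.31 wt% FeO ÷ 71.844 g/mol = 0.24094 mol, giving 0.24094 Fe and 0.24094 O.
20.66 wt% Al2O3 ÷ 101.961 g/mol = 0.20263 mol, giving 0.40526 Al and 0.60789 O.
36.18 wt% SiO2 ÷ 60.083 g/mol = 0.60217 mol, giving 0.60217 Si and 1.20434 O.
Oxygen sums to 2.41701; scaling by 12/2.41701 = 4.96481 puts the formula on 12 O.
Fe: 0.24094 × 4.96481 = 1.196 atoms per formula unit.

1.196 Fe apfu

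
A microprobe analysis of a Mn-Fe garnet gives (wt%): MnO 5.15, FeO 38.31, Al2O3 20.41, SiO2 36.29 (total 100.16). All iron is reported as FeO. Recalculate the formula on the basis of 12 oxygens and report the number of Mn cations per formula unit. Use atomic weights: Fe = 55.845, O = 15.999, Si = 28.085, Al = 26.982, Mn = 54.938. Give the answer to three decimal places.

0.361 Mn apfu

MnO (M=70.937): mol = 0.07260; Mn = 0.07260, O = 0.07260.
FeO (M=71.844): mol = 0.53324; Fe = 0.53324, O = 0.53324.
Al2O3 (M=101.961): mol = 0.20017; Al = 0.40034, O = 0.60051.
SiO2 (M=60.083): mol = 0.60400; Si = 0.60400, O = 1.20800.
ΣO = 2.41435; factor = 12/ΣO = 4.97028.
Mn apfu = 0.07260 × 4.97028 = 0.361.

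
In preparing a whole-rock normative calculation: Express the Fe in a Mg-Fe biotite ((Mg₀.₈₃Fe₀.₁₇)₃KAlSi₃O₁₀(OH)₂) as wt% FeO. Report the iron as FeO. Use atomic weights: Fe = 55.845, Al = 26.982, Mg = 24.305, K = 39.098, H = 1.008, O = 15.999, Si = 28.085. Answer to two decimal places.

8.46 wt%

M((Mg₀.₈₃Fe₀.₁₇)₃KAlSi₃O₁₀(OH)₂) = 433.339 g/mol; M(FeO) = 71.844 g/mol.
Moles FeO per formula unit = 0.51 Fe ÷ 1 = 0.5100.
FeO fraction = (0.5100 × 71.844) / 433.339 = 36.640/433.339 = 0.0846.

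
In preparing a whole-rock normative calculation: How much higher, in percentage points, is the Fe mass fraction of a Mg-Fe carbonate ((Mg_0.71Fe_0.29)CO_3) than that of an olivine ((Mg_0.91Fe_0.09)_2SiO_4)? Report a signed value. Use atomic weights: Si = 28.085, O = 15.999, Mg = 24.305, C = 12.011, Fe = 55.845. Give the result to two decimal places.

10.46 percentage points

Fe in (Mg_0.71Fe_0.29)CO_3: molar mass 93.460 g/mol; 0.29×55.845 = 16.195 g → 17.33 wt%.
Fe in (Mg_0.91Fe_0.09)_2SiO_4: molar mass 146.368 g/mol; 0.18×55.845 = 10.052 g → 6.87 wt%.
Difference = 17.33 − 6.87 = 10.46 percentage points.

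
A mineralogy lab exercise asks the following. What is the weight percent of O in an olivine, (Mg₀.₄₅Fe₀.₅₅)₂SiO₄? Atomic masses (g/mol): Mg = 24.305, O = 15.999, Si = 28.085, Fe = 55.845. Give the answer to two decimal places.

36.49 mass %

M((Mg₀.₄₅Fe₀.₅₅)₂SiO₄) = 175.385 g/mol.
O contributes 4 × 15.999 = 63.996 g per mole.
63.996/175.385 = 0.3649 → 36.49%.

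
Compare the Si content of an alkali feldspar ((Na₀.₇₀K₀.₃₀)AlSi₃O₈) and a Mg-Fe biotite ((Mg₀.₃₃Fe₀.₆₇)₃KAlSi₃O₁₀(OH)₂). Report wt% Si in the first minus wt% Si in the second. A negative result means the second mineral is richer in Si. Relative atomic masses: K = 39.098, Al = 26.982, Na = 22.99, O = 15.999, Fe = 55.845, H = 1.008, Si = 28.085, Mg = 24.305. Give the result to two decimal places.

Si in (Na₀.₇₀K₀.₃₀)AlSi₃O₈: molar mass 267.051 g/mol; 3×28.085 = 84.255 g → 31.55 wt%.
Si in (Mg₀.₃₃Fe₀.₆₇)₃KAlSi₃O₁₀(OH)₂: molar mass 480.649 g/mol; 3×28.085 = 84.255 g → 17.53 wt%.
Difference = 31.55 − 17.53 = 14.02 percentage points.

14.02 percentage points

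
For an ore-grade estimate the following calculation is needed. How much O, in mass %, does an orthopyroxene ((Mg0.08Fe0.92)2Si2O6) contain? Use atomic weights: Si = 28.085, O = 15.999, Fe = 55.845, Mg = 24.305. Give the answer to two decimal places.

37.09 mass %

Molar mass of (Mg0.08Fe0.92)2Si2O6: 0.16·24.305 + 1.84·55.845 + 2·28.085 + 6·15.999 = 258.808 g/mol.
Mass of O per formula unit: 6 × 15.999 = 95.994 g.
Weight fraction O = 95.994 / 258.808 = 0.3709.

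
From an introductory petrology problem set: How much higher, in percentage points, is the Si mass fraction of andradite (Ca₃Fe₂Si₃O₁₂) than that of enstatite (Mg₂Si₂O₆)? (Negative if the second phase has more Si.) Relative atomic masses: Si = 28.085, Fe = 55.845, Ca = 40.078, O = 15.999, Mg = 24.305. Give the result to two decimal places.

M(Ca₃Fe₂Si₃O₁₂) = 508.167 g/mol, so wt% Si = 84.255/508.167 × 100 = 16.58%.
M(Mg₂Si₂O₆) = 200.774 g/mol, so wt% Si = 56.170/200.774 × 100 = 27.98%.
16.58 − 27.98 = -11.40 pp.

-11.40 percentage points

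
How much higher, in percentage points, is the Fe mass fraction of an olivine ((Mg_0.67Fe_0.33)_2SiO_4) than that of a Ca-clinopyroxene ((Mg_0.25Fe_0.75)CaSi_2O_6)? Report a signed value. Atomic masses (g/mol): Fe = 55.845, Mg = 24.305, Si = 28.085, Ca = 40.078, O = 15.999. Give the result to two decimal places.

First mineral: 36.858 g Fe in 161.507 g formula = 22.82 wt% Fe.
Second mineral: 41.884 g Fe in 240.202 g formula = 17.44 wt% Fe.
22.82% − 17.44% gives a difference of 5.38 percentage points.

5.38 percentage points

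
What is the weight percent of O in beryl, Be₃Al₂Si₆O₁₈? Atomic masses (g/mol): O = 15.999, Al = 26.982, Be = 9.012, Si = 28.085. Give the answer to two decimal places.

53.58 weight percent

Formula mass = 3×9.012 + 2×26.982 + 6×28.085 + 18×15.999 = 537.492 g/mol, of which 287.982 g is O.
So O makes up 287.982/537.492 = 0.5358 of the mass, i.e. 53.58%.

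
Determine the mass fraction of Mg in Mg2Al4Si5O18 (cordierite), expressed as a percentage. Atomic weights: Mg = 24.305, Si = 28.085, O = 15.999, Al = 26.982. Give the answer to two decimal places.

M(Mg2Al4Si5O18) = 584.945 g/mol.
Mg contributes 2 × 24.305 = 48.610 g per mole.
48.610/584.945 = 0.0831 → 8.31%.

8.31 weight percent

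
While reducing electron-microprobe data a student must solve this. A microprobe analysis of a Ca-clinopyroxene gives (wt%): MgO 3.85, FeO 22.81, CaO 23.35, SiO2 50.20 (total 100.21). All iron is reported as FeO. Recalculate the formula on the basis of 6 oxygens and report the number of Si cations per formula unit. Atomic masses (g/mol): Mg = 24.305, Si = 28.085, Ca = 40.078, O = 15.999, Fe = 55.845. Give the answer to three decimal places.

2.005 Si apfu

3.85 wt% MgO ÷ 40.304 g/mol = 0.09552 mol, giving 0.09552 Mg and 0.09552 O.
22.81 wt% FeO ÷ 71.844 g/mol = 0.31749 mol, giving 0.31749 Fe and 0.31749 O.
23.35 wt% CaO ÷ 56.077 g/mol = 0.41639 mol, giving 0.41639 Ca and 0.41639 O.
50.20 wt% SiO2 ÷ 60.083 g/mol = 0.83551 mol, giving 0.83551 Si and 1.67102 O.
Oxygen sums to 2.50042; scaling by 6/2.50042 = 2.39960 puts the formula on 6 O.
Si: 0.83551 × 2.39960 = 2.005 atoms per formula unit.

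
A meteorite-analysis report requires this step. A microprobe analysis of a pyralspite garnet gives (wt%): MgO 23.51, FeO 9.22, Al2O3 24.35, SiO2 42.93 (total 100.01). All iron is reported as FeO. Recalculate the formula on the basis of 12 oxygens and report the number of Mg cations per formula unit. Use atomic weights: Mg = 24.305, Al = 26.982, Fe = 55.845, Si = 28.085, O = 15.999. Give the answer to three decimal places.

2.450 Mg apfu

MgO: 23.51/40.304 = 0.58332 mol → 0.58332 mol Mg, 0.58332 mol O.
FeO: 9.22/71.844 = 0.12833 mol → 0.12833 mol Fe, 0.12833 mol O.
Al2O3: 24.35/101.961 = 0.23882 mol → 0.47764 mol Al, 0.71646 mol O.
SiO2: 42.93/60.083 = 0.71451 mol → 0.71451 mol Si, 1.42902 mol O.
Total oxygen = 2.85713 mol. Normalization factor = 12/2.85713 = 4.20002.
Mg per 12 O = 0.58332 × 4.20002 = 2.450.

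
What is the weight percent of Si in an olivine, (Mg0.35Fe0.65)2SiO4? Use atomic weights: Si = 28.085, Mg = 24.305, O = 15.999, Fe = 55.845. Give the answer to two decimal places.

M((Mg0.35Fe0.65)2SiO4) = 181.693 g/mol.
Si contributes 1 × 28.085 = 28.085 g per mole.
28.085/181.693 = 0.1546 → 15.46%.

15.46 mass %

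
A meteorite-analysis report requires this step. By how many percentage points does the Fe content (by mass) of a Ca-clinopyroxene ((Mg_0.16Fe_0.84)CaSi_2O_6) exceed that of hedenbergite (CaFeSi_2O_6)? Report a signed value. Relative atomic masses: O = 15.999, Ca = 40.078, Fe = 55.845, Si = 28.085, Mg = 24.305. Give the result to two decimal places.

Fe in (Mg_0.16Fe_0.84)CaSi_2O_6: molar mass 243.041 g/mol; 0.84×55.845 = 46.910 g → 19.30 wt%.
Fe in CaFeSi_2O_6: molar mass 248.087 g/mol; 1×55.845 = 55.845 g → 22.51 wt%.
Difference = 19.30 − 22.51 = -3.21 percentage points.

-3.21 percentage points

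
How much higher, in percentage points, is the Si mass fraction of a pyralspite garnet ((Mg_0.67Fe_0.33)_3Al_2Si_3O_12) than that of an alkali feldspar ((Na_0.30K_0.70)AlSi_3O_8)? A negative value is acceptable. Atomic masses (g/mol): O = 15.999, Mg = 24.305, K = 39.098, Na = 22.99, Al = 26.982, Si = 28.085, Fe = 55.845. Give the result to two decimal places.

Si in (Mg_0.67Fe_0.33)_3Al_2Si_3O_12: molar mass 434.347 g/mol; 3×28.085 = 84.255 g → 19.40 wt%.
Si in (Na_0.30K_0.70)AlSi_3O_8: molar mass 273.495 g/mol; 3×28.085 = 84.255 g → 30.81 wt%.
Difference = 19.40 − 30.81 = -11.41 percentage points.

-11.41 percentage points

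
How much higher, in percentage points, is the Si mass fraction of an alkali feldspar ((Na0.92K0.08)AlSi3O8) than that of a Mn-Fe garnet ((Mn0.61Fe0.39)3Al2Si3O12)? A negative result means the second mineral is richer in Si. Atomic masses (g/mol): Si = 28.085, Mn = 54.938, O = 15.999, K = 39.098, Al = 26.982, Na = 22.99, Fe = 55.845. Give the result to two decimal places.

Si in (Na0.92K0.08)AlSi3O8: molar mass 263.508 g/mol; 3×28.085 = 84.255 g → 31.97 wt%.
Si in (Mn0.61Fe0.39)3Al2Si3O12: molar mass 496.082 g/mol; 3×28.085 = 84.255 g → 16.98 wt%.
Difference = 31.97 − 16.98 = 14.99 percentage points.

14.99 percentage points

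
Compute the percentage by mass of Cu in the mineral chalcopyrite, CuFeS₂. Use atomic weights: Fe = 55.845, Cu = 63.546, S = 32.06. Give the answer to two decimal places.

34.63 weight percent

Formula mass = 1×63.546 + 1×55.845 + 2×32.06 = 183.511 g/mol, of which 63.546 g is Cu.
So Cu makes up 63.546/183.511 = 0.3463 of the mass, i.e. 34.63%.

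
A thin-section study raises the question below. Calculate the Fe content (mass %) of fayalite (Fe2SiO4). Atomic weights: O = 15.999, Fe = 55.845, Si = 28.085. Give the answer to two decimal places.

M(Fe2SiO4) = 203.771 g/mol.
Fe contributes 2 × 55.845 = 111.690 g per mole.
111.690/203.771 = 0.5481 → 54.81%.

54.81 mass %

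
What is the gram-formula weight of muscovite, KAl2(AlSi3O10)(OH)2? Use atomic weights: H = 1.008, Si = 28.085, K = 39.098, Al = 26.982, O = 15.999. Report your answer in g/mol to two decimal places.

398.30 g/mol

K: 1 × 39.098 = 39.0980
Al: 3 × 26.982 = 80.9460
Si: 3 × 28.085 = 84.2550
O: 12 × 15.999 = 191.9880
H: 2 × 1.008 = 2.0160
Summing the contributions gives the formula mass.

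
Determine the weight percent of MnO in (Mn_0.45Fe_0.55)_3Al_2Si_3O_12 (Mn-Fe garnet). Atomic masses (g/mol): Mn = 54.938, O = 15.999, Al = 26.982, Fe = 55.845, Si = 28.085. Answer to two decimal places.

19.29 wt%

Formula mass = 496.518 g/mol.
1.35 Mn → 1.3500 mol MnO per formula unit; M(MnO) = 70.937, so MnO mass = 95.765 g.
95.765/496.518 × 100 = 19.29 wt%.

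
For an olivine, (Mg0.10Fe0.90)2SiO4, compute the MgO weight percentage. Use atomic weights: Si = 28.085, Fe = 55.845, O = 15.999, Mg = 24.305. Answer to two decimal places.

4.08 wt%

M((Mg0.10Fe0.90)2SiO4) = 197.463 g/mol; M(MgO) = 40.304 g/mol.
Moles MgO per formula unit = 0.20 Mg ÷ 1 = 0.2000.
MgO fraction = (0.2000 × 40.304) / 197.463 = 8.061/197.463 = 0.0408.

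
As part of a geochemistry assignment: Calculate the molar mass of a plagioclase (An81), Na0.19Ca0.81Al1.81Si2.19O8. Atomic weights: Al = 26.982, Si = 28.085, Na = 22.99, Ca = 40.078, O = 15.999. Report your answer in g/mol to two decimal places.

275.17 g/mol

The formula mass is the sum 0.19*22.99 + 0.81*40.078 + 1.81*26.982 + 2.19*28.085 + 8*15.999.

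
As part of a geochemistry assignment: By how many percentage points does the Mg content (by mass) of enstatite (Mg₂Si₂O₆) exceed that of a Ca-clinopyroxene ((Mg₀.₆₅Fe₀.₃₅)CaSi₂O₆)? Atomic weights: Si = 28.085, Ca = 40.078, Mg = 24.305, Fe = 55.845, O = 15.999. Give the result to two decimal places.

17.27 percentage points

Mg in Mg₂Si₂O₆: molar mass 200.774 g/mol; 2×24.305 = 48.610 g → 24.21 wt%.
Mg in (Mg₀.₆₅Fe₀.₃₅)CaSi₂O₆: molar mass 227.586 g/mol; 0.65×24.305 = 15.798 g → 6.94 wt%.
Difference = 24.21 − 6.94 = 17.27 percentage points.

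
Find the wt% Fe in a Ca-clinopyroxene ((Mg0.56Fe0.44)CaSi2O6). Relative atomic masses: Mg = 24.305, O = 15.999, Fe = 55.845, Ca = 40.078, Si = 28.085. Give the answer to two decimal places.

M((Mg0.56Fe0.44)CaSi2O6) = 230.425 g/mol.
Fe contributes 0.44 × 55.845 = 24.572 g per mole.
24.572/230.425 = 0.1066 → 10.66%.

10.66 weight percent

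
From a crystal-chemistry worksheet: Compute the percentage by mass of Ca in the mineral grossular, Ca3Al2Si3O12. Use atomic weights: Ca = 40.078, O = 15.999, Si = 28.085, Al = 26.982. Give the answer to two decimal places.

Molar mass of Ca3Al2Si3O12: 3·40.078 + 2·26.982 + 3·28.085 + 12·15.999 = 450.441 g/mol.
Mass of Ca per formula unit: 3 × 40.078 = 120.234 g.
Weight fraction Ca = 120.234 / 450.441 = 0.2669.

26.69 mass %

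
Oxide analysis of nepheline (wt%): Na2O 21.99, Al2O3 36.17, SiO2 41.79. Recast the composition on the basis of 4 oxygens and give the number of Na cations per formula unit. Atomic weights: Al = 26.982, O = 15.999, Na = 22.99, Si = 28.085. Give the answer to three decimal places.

1.010 Na apfu

21.99 wt% Na2O ÷ 61.979 g/mol = 0.35480 mol, giving 0.70960 Na and 0.35480 O.
36.17 wt% Al2O3 ÷ 101.961 g/mol = 0.35474 mol, giving 0.70948 Al and 1.06422 O.
41.79 wt% SiO2 ÷ 60.083 g/mol = 0.69554 mol, giving 0.69554 Si and 1.39108 O.
Oxygen sums to 2.81010; scaling by 4/2.81010 = 1.42344 puts the formula on 4 O.
Na: 0.70960 × 1.42344 = 1.010 atoms per formula unit.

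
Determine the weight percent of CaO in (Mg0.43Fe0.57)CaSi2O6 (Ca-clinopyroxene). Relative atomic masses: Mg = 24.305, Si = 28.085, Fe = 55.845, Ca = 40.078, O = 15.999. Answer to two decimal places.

23.91 wt%

M((Mg0.43Fe0.57)CaSi2O6) = 234.525 g/mol; M(CaO) = 56.077 g/mol.
Moles CaO per formula unit = 1 Ca ÷ 1 = 1.0000.
CaO fraction = (1.0000 × 56.077) / 234.525 = 56.077/234.525 = 0.2391.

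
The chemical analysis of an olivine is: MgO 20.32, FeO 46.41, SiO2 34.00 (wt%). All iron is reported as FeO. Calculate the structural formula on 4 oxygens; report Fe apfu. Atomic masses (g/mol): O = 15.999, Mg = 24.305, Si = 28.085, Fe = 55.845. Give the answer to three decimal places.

1.132 Fe apfu

MgO (M=40.304): mol = 0.50417; Mg = 0.50417, O = 0.50417.
FeO (M=71.844): mol = 0.64598; Fe = 0.64598, O = 0.64598.
SiO2 (M=60.083): mol = 0.56588; Si = 0.56588, O = 1.13176.
ΣO = 2.28191; factor = 4/ΣO = 1.75292.
Fe apfu = 0.64598 × 1.75292 = 1.132.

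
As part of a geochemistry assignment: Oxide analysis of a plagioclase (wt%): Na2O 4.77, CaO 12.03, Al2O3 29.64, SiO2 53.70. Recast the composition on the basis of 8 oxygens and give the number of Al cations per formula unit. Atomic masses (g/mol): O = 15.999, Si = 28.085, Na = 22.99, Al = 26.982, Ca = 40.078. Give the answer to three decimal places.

1.576 Al apfu

Na2O: 4.77/61.979 = 0.07696 mol → 0.15392 mol Na, 0.07696 mol O.
CaO: 12.03/56.077 = 0.21453 mol → 0.21453 mol Ca, 0.21453 mol O.
Al2O3: 29.64/101.961 = 0.29070 mol → 0.58140 mol Al, 0.87210 mol O.
SiO2: 53.70/60.083 = 0.89376 mol → 0.89376 mol Si, 1.78752 mol O.
Total oxygen = 2.95111 mol. Normalization factor = 8/2.95111 = 2.71084.
Al per 8 O = 0.58140 × 2.71084 = 1.576.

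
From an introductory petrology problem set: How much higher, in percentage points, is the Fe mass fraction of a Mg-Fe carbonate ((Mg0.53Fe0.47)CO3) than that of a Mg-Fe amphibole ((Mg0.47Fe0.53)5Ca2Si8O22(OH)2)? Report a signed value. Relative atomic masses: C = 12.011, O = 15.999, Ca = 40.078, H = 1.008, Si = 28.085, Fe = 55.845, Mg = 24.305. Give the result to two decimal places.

9.96 percentage points

First mineral: 26.247 g Fe in 99.137 g formula = 26.48 wt% Fe.
Second mineral: 147.989 g Fe in 895.934 g formula = 16.52 wt% Fe.
26.48% − 16.52% gives a difference of 9.96 percentage points.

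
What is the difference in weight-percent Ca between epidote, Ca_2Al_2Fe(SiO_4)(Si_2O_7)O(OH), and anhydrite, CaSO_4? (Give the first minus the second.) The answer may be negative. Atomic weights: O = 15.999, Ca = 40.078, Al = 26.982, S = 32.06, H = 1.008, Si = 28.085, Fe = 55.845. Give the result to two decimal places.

Ca in Ca_2Al_2Fe(SiO_4)(Si_2O_7)O(OH): molar mass 483.215 g/mol; 2×40.078 = 80.156 g → 16.59 wt%.
Ca in CaSO_4: molar mass 136.134 g/mol; 1×40.078 = 40.078 g → 29.44 wt%.
Difference = 16.59 − 29.44 = -12.85 percentage points.

-12.85 percentage points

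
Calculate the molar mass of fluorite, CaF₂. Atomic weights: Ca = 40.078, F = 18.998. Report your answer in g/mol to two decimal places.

78.07 g/mol

M = 1×40.078 + 2×18.998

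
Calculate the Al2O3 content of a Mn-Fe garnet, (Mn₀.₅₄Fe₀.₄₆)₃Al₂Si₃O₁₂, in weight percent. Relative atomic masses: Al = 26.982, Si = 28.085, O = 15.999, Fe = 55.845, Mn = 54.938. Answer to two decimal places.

Molar mass of (Mn₀.₅₄Fe₀.₄₆)₃Al₂Si₃O₁₂ = 1.62*54.938 + 1.38*55.845 + 2*26.982 + 3*28.085 + 12*15.999 = 496.273 g/mol.
Each formula unit contains 2 Al, equivalent to 2/2 = 1.0000 mol Al2O3.
M(Al2O3) = 2×26.982 + 3×15.999 = 101.961 g/mol.
Mass of Al2O3 per formula unit = 1.0000 × 101.961 = 101.961 g.
Al2O3 wt% = 101.961 / 496.273 × 100 = 20.55%.

20.55 wt%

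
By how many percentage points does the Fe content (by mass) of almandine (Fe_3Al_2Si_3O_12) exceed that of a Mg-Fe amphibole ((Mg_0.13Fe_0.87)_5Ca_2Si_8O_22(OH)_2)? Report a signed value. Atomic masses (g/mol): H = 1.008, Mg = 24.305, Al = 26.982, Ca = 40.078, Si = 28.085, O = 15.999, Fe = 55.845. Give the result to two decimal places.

Fe in Fe_3Al_2Si_3O_12: molar mass 497.742 g/mol; 3×55.845 = 167.535 g → 33.66 wt%.
Fe in (Mg_0.13Fe_0.87)_5Ca_2Si_8O_22(OH)_2: molar mass 949.552 g/mol; 4.35×55.845 = 242.926 g → 25.58 wt%.
Difference = 33.66 − 25.58 = 8.08 percentage points.

8.08 percentage points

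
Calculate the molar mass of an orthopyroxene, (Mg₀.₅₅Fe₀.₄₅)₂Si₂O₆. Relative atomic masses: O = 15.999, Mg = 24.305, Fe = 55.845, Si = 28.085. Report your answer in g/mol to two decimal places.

229.16 g/mol

The formula mass is the sum 1.10*24.305 + 0.90*55.845 + 2*28.085 + 6*15.999.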